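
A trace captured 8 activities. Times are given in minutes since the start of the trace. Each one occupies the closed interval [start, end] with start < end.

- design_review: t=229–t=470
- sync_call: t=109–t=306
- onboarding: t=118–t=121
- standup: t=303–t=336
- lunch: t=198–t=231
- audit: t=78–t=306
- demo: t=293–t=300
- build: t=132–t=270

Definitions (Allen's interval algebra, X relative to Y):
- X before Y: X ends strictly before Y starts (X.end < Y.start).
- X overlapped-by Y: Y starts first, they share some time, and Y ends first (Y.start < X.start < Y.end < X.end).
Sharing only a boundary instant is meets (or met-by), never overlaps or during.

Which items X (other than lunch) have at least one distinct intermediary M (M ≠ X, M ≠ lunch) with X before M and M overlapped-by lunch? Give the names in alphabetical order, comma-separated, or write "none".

Target lunch = [t=198, t=231].
Intermediaries M with M overlapped-by lunch: design_review.
Via design_review — items with X before design_review: onboarding.
Union: onboarding.

onboarding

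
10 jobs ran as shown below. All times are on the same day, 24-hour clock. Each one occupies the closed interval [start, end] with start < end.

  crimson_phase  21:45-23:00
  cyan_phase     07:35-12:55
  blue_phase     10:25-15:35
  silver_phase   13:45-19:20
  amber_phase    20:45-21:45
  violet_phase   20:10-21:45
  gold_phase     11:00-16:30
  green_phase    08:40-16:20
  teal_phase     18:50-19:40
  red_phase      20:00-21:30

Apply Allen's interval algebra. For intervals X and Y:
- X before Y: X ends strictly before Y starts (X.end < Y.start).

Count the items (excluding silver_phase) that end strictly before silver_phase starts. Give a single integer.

1

Target silver_phase = [13:45, 19:20].
amber_phase [20:45, 21:45] → after → no.
blue_phase [10:25, 15:35] → overlaps → no.
crimson_phase [21:45, 23:00] → after → no.
cyan_phase [07:35, 12:55] → before → counts.
gold_phase [11:00, 16:30] → overlaps → no.
green_phase [08:40, 16:20] → overlaps → no.
red_phase [20:00, 21:30] → after → no.
teal_phase [18:50, 19:40] → overlapped-by → no.
violet_phase [20:10, 21:45] → after → no.
Total: 1.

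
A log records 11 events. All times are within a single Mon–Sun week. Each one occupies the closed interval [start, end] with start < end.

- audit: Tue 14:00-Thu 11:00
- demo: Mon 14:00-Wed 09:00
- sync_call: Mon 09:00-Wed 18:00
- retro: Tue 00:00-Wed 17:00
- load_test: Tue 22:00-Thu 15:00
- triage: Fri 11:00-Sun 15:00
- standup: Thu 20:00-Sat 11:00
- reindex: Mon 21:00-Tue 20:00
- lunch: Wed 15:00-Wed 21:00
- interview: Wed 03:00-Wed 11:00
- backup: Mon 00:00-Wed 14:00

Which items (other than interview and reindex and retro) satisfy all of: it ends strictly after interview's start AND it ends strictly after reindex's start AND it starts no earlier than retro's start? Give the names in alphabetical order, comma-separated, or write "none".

Conditions: its end is strictly after interview's start (X.end > Wed 03:00) AND its end is strictly after reindex's start (X.end > Mon 21:00) AND its start is no earlier than retro's start (X.start >= Tue 00:00).
audit: end Thu 11:00 > Wed 03:00? ✓; end Thu 11:00 > Mon 21:00? ✓; start Tue 14:00 >= Tue 00:00? ✓ → yes.
backup: end Wed 14:00 > Wed 03:00? ✓; end Wed 14:00 > Mon 21:00? ✓; start Mon 00:00 >= Tue 00:00? ✗ → no.
demo: end Wed 09:00 > Wed 03:00? ✓; end Wed 09:00 > Mon 21:00? ✓; start Mon 14:00 >= Tue 00:00? ✗ → no.
load_test: end Thu 15:00 > Wed 03:00? ✓; end Thu 15:00 > Mon 21:00? ✓; start Tue 22:00 >= Tue 00:00? ✓ → yes.
lunch: end Wed 21:00 > Wed 03:00? ✓; end Wed 21:00 > Mon 21:00? ✓; start Wed 15:00 >= Tue 00:00? ✓ → yes.
standup: end Sat 11:00 > Wed 03:00? ✓; end Sat 11:00 > Mon 21:00? ✓; start Thu 20:00 >= Tue 00:00? ✓ → yes.
sync_call: end Wed 18:00 > Wed 03:00? ✓; end Wed 18:00 > Mon 21:00? ✓; start Mon 09:00 >= Tue 00:00? ✗ → no.
triage: end Sun 15:00 > Wed 03:00? ✓; end Sun 15:00 > Mon 21:00? ✓; start Fri 11:00 >= Tue 00:00? ✓ → yes.
Result: audit, load_test, lunch, standup, triage.

audit, load_test, lunch, standup, triage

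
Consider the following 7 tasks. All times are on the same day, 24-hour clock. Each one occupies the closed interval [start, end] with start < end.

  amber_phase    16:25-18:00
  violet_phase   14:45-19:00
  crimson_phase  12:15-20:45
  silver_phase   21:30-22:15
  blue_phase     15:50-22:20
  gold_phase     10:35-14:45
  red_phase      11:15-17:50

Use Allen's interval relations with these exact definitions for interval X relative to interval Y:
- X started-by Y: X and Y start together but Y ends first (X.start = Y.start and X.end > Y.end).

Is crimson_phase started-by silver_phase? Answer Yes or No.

No

crimson_phase = [12:15, 20:45], silver_phase = [21:30, 22:15].
Actual relation of crimson_phase to silver_phase: before.
Asked whether 'started-by' holds → No.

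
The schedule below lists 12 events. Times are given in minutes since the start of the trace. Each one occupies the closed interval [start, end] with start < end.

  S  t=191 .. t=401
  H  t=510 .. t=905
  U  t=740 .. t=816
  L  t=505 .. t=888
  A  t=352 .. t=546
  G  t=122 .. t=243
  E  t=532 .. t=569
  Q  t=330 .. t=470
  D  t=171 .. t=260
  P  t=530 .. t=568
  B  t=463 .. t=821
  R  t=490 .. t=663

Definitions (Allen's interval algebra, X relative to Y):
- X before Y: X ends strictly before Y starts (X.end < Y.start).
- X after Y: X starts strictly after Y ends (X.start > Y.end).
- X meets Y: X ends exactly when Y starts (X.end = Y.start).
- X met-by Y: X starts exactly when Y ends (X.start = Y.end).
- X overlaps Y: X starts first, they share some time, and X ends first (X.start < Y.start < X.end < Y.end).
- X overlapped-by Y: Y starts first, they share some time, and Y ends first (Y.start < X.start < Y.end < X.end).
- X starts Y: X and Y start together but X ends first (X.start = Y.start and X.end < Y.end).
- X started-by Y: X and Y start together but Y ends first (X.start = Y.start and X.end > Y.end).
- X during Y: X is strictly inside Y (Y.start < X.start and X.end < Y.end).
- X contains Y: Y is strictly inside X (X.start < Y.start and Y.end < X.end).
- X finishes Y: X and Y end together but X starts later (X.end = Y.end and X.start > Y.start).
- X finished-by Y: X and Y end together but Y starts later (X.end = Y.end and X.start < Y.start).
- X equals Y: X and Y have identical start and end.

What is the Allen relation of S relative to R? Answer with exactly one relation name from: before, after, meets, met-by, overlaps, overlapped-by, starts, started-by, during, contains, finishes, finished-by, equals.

S = [t=191, t=401]; R = [t=490, t=663].
Compare endpoints: S.start < R.start, S.start < R.end, S.end < R.start, S.end < R.end.
That pattern is 'before'.

before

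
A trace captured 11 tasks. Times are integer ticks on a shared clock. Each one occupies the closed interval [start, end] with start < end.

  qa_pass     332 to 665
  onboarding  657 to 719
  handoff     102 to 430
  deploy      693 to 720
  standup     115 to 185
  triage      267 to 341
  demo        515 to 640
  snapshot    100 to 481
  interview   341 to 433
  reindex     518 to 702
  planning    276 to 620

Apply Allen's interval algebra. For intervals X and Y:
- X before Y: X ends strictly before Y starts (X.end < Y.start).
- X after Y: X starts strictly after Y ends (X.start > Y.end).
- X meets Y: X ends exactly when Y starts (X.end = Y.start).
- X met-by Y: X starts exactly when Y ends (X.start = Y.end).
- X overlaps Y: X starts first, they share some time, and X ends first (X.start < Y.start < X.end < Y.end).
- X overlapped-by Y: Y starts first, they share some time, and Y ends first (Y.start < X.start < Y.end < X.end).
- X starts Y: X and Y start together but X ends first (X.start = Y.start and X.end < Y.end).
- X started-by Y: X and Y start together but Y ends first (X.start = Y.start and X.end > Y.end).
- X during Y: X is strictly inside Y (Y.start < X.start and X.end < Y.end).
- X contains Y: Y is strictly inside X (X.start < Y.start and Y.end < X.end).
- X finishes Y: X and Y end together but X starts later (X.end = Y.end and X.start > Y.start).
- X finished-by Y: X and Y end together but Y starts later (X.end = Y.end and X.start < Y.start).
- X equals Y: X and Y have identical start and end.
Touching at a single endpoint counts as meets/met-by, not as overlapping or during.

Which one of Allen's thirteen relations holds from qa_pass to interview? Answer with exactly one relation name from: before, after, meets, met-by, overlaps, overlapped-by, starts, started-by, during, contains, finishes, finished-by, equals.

qa_pass = [332, 665]; interview = [341, 433].
Compare endpoints: qa_pass.start < interview.start, qa_pass.start < interview.end, qa_pass.end > interview.start, qa_pass.end > interview.end.
That pattern is 'contains'.

contains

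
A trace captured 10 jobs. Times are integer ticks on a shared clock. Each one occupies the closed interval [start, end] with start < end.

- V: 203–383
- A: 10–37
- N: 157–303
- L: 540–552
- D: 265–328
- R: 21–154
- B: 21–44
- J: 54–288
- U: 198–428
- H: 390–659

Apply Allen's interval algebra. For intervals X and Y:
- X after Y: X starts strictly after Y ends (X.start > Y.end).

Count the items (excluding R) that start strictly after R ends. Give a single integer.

Target R = [21, 154].
A [10, 37] → overlaps → no.
B [21, 44] → starts → no.
D [265, 328] → after → counts.
H [390, 659] → after → counts.
J [54, 288] → overlapped-by → no.
L [540, 552] → after → counts.
N [157, 303] → after → counts.
U [198, 428] → after → counts.
V [203, 383] → after → counts.
Total: 6.

6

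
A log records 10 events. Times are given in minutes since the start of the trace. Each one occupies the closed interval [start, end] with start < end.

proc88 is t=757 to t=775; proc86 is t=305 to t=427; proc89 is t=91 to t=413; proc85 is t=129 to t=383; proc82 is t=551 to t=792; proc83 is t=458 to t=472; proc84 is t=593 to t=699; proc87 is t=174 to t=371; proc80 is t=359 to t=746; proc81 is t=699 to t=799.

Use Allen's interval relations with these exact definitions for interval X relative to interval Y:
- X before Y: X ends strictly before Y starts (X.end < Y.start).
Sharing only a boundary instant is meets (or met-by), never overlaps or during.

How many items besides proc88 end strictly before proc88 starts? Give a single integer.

7

Target proc88 = [t=757, t=775].
proc80 [t=359, t=746] → before → counts.
proc81 [t=699, t=799] → contains → no.
proc82 [t=551, t=792] → contains → no.
proc83 [t=458, t=472] → before → counts.
proc84 [t=593, t=699] → before → counts.
proc85 [t=129, t=383] → before → counts.
proc86 [t=305, t=427] → before → counts.
proc87 [t=174, t=371] → before → counts.
proc89 [t=91, t=413] → before → counts.
Total: 7.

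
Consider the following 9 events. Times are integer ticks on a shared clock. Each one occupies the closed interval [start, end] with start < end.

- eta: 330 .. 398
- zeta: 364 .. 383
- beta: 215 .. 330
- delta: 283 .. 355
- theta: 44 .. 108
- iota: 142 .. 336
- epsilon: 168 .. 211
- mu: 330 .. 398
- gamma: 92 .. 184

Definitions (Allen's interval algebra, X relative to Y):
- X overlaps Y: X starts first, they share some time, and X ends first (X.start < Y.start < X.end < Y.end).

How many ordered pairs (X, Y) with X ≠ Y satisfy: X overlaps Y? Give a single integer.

9

Checking all 72 ordered pairs for relation 'overlaps'; matching pairs in alphabetical order:
(beta, delta): beta overlaps delta ✓
(delta, eta): delta overlaps eta ✓
(delta, mu): delta overlaps mu ✓
(gamma, epsilon): gamma overlaps epsilon ✓
(gamma, iota): gamma overlaps iota ✓
(iota, delta): iota overlaps delta ✓
(iota, eta): iota overlaps eta ✓
(iota, mu): iota overlaps mu ✓
(theta, gamma): theta overlaps gamma ✓
Count: 9.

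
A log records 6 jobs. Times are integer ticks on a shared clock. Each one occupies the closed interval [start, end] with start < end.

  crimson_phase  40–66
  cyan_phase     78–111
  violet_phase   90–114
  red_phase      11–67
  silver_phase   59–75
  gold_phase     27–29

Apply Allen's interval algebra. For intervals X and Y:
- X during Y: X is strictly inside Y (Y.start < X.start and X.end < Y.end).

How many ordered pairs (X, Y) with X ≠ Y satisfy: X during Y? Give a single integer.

Checking all 30 ordered pairs for relation 'during'; matching pairs in alphabetical order:
(crimson_phase, red_phase): crimson_phase during red_phase ✓
(gold_phase, red_phase): gold_phase during red_phase ✓
Count: 2.

2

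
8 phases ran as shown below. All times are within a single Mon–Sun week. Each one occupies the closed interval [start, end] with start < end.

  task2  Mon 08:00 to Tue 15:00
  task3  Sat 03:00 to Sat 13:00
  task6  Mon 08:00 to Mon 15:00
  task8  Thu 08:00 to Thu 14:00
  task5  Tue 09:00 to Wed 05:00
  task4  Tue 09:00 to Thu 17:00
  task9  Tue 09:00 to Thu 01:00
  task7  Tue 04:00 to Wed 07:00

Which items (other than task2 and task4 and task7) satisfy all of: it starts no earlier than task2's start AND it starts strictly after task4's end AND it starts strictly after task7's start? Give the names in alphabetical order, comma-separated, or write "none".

Conditions: its start is no earlier than task2's start (X.start >= Mon 08:00) AND its start is strictly after task4's end (X.start > Thu 17:00) AND its start is strictly after task7's start (X.start > Tue 04:00).
task3: start Sat 03:00 >= Mon 08:00? ✓; start Sat 03:00 > Thu 17:00? ✓; start Sat 03:00 > Tue 04:00? ✓ → yes.
task5: start Tue 09:00 >= Mon 08:00? ✓; start Tue 09:00 > Thu 17:00? ✗; start Tue 09:00 > Tue 04:00? ✓ → no.
task6: start Mon 08:00 >= Mon 08:00? ✓; start Mon 08:00 > Thu 17:00? ✗; start Mon 08:00 > Tue 04:00? ✗ → no.
task8: start Thu 08:00 >= Mon 08:00? ✓; start Thu 08:00 > Thu 17:00? ✗; start Thu 08:00 > Tue 04:00? ✓ → no.
task9: start Tue 09:00 >= Mon 08:00? ✓; start Tue 09:00 > Thu 17:00? ✗; start Tue 09:00 > Tue 04:00? ✓ → no.
Result: task3.

task3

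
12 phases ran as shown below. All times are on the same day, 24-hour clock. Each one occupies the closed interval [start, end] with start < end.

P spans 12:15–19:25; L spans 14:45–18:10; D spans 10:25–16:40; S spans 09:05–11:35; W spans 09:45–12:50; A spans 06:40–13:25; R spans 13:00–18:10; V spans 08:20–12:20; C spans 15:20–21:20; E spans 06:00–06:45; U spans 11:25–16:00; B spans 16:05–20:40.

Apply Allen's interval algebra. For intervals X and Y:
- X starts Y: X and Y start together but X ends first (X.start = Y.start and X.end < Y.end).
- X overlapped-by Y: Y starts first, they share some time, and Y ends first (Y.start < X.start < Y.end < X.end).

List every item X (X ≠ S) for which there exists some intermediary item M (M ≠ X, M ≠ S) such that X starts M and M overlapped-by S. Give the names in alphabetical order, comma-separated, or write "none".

Target S = [09:05, 11:35].
Intermediaries M with M overlapped-by S: D, U, W.
Via D — items with X starts D: none.
Via U — items with X starts U: none.
Via W — items with X starts W: none.
Union: none.

none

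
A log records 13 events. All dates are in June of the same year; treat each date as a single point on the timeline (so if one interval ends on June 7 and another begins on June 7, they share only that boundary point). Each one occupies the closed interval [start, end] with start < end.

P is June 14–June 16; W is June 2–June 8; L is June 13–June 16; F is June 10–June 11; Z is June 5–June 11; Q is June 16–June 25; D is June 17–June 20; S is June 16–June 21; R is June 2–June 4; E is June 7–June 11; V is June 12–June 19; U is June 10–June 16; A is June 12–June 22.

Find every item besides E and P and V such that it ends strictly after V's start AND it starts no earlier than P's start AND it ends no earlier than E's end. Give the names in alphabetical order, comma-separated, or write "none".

D, Q, S

Conditions: its end is strictly after V's start (X.end > June 12) AND its start is no earlier than P's start (X.start >= June 14) AND its end is no earlier than E's end (X.end >= June 11).
A: end June 22 > June 12? ✓; start June 12 >= June 14? ✗; end June 22 >= June 11? ✓ → no.
D: end June 20 > June 12? ✓; start June 17 >= June 14? ✓; end June 20 >= June 11? ✓ → yes.
F: end June 11 > June 12? ✗; start June 10 >= June 14? ✗; end June 11 >= June 11? ✓ → no.
L: end June 16 > June 12? ✓; start June 13 >= June 14? ✗; end June 16 >= June 11? ✓ → no.
Q: end June 25 > June 12? ✓; start June 16 >= June 14? ✓; end June 25 >= June 11? ✓ → yes.
R: end June 4 > June 12? ✗; start June 2 >= June 14? ✗; end June 4 >= June 11? ✗ → no.
S: end June 21 > June 12? ✓; start June 16 >= June 14? ✓; end June 21 >= June 11? ✓ → yes.
U: end June 16 > June 12? ✓; start June 10 >= June 14? ✗; end June 16 >= June 11? ✓ → no.
W: end June 8 > June 12? ✗; start June 2 >= June 14? ✗; end June 8 >= June 11? ✗ → no.
Z: end June 11 > June 12? ✗; start June 5 >= June 14? ✗; end June 11 >= June 11? ✓ → no.
Result: D, Q, S.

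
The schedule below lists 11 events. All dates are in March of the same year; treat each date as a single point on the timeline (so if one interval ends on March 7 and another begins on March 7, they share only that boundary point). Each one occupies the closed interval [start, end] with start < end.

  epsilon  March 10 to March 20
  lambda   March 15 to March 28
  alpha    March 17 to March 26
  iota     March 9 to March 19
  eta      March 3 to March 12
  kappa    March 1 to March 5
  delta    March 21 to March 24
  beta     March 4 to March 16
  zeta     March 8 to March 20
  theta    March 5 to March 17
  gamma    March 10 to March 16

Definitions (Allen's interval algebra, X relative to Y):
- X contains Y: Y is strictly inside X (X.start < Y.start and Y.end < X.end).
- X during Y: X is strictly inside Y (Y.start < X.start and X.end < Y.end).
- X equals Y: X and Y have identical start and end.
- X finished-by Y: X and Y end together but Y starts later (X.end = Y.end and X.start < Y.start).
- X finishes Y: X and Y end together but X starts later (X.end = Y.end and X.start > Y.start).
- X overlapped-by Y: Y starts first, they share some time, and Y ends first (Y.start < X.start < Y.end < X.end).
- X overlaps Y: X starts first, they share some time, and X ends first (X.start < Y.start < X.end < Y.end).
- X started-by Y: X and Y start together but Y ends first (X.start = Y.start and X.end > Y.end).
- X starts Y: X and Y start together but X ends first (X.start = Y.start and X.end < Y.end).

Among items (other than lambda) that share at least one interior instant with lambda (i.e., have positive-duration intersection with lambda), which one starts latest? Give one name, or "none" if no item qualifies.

Target lambda = [March 15, March 28].
alpha [March 17, March 26] → during → candidate.
beta [March 4, March 16] → overlaps → candidate.
delta [March 21, March 24] → during → candidate.
epsilon [March 10, March 20] → overlaps → candidate.
eta [March 3, March 12] → before → excluded.
gamma [March 10, March 16] → overlaps → candidate.
iota [March 9, March 19] → overlaps → candidate.
kappa [March 1, March 5] → before → excluded.
theta [March 5, March 17] → overlaps → candidate.
zeta [March 8, March 20] → overlaps → candidate.
Among candidates, latest start is March 21 → delta.

delta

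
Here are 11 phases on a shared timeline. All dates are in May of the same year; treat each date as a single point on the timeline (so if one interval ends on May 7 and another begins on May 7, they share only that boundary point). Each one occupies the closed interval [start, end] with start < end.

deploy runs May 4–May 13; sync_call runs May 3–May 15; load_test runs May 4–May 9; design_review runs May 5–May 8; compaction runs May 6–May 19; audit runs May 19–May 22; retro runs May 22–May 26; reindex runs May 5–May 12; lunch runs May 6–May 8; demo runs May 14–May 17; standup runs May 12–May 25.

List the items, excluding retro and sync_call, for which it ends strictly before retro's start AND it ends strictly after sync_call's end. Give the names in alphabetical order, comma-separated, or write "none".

Conditions: its end is strictly before retro's start (X.end < May 22) AND its end is strictly after sync_call's end (X.end > May 15).
audit: end May 22 < May 22? ✗; end May 22 > May 15? ✓ → no.
compaction: end May 19 < May 22? ✓; end May 19 > May 15? ✓ → yes.
demo: end May 17 < May 22? ✓; end May 17 > May 15? ✓ → yes.
deploy: end May 13 < May 22? ✓; end May 13 > May 15? ✗ → no.
design_review: end May 8 < May 22? ✓; end May 8 > May 15? ✗ → no.
load_test: end May 9 < May 22? ✓; end May 9 > May 15? ✗ → no.
lunch: end May 8 < May 22? ✓; end May 8 > May 15? ✗ → no.
reindex: end May 12 < May 22? ✓; end May 12 > May 15? ✗ → no.
standup: end May 25 < May 22? ✗; end May 25 > May 15? ✓ → no.
Result: compaction, demo.

compaction, demo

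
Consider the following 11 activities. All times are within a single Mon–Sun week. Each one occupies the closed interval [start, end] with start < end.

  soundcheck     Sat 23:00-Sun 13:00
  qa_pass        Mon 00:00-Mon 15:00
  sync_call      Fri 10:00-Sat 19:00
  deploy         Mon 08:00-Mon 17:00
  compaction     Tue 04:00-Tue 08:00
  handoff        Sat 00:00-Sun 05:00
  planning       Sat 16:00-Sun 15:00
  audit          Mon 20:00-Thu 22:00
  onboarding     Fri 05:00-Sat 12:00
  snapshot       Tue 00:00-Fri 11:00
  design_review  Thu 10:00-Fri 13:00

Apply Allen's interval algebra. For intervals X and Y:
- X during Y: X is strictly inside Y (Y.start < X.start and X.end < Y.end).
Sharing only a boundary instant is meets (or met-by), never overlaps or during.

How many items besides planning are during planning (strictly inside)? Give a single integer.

1

Target planning = [Sat 16:00, Sun 15:00].
audit [Mon 20:00, Thu 22:00] → before → no.
compaction [Tue 04:00, Tue 08:00] → before → no.
deploy [Mon 08:00, Mon 17:00] → before → no.
design_review [Thu 10:00, Fri 13:00] → before → no.
handoff [Sat 00:00, Sun 05:00] → overlaps → no.
onboarding [Fri 05:00, Sat 12:00] → before → no.
qa_pass [Mon 00:00, Mon 15:00] → before → no.
snapshot [Tue 00:00, Fri 11:00] → before → no.
soundcheck [Sat 23:00, Sun 13:00] → during → counts.
sync_call [Fri 10:00, Sat 19:00] → overlaps → no.
Total: 1.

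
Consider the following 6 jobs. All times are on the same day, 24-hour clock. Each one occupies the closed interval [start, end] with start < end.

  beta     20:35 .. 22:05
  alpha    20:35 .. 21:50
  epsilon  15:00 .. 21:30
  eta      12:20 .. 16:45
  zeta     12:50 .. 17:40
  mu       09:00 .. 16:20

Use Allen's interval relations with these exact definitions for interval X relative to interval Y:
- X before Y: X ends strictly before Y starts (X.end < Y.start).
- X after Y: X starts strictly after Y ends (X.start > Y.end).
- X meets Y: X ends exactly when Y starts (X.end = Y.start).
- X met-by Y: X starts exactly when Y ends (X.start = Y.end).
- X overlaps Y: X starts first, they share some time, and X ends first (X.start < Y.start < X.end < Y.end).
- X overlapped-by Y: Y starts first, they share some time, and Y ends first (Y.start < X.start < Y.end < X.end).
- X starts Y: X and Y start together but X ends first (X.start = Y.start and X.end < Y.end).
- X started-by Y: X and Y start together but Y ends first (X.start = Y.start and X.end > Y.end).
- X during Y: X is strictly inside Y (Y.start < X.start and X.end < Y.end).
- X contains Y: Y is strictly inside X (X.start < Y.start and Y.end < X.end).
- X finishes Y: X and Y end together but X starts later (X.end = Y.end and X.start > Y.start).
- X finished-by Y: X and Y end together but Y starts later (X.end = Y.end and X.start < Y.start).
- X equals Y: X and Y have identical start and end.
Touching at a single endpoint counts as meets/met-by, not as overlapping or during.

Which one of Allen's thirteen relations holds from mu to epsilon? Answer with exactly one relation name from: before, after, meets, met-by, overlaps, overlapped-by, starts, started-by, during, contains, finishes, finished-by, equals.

overlaps

mu = [09:00, 16:20]; epsilon = [15:00, 21:30].
Compare endpoints: mu.start < epsilon.start, mu.start < epsilon.end, mu.end > epsilon.start, mu.end < epsilon.end.
That pattern is 'overlaps'.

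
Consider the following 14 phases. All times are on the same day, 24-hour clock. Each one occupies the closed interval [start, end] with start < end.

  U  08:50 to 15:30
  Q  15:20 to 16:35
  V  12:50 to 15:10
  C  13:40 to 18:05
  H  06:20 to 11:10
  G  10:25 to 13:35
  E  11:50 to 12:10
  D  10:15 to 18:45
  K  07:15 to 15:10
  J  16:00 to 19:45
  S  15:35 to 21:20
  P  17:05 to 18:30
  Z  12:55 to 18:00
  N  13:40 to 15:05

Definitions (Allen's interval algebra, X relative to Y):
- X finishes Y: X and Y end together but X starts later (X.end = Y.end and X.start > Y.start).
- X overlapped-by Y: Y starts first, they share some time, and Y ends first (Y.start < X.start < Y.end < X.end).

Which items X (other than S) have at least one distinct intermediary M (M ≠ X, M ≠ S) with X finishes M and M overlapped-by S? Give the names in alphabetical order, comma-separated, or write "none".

none

Target S = [15:35, 21:20].
Intermediaries M with M overlapped-by S: none.
Union: none.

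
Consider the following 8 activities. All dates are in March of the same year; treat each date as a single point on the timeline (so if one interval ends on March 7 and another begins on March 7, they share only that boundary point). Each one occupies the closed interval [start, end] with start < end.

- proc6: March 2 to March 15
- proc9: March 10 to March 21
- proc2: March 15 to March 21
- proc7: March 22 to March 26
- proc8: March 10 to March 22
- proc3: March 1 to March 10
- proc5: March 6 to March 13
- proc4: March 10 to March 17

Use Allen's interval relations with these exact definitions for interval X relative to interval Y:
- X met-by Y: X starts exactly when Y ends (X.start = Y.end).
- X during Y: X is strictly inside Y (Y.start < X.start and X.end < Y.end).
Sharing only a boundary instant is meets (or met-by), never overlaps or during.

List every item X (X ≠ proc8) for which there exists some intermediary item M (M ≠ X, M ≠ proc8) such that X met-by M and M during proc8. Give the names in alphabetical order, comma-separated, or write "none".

none

Target proc8 = [March 10, March 22].
Intermediaries M with M during proc8: proc2.
Via proc2 — items with X met-by proc2: none.
Union: none.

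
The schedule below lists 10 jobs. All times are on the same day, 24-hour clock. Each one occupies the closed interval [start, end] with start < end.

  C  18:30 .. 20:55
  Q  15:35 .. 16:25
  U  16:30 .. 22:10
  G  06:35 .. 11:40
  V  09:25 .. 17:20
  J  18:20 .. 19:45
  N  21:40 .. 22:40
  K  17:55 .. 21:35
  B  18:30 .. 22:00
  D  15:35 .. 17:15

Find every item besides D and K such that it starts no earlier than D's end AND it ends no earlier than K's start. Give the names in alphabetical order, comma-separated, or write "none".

B, C, J, N

Conditions: its start is no earlier than D's end (X.start >= 17:15) AND its end is no earlier than K's start (X.end >= 17:55).
B: start 18:30 >= 17:15? ✓; end 22:00 >= 17:55? ✓ → yes.
C: start 18:30 >= 17:15? ✓; end 20:55 >= 17:55? ✓ → yes.
G: start 06:35 >= 17:15? ✗; end 11:40 >= 17:55? ✗ → no.
J: start 18:20 >= 17:15? ✓; end 19:45 >= 17:55? ✓ → yes.
N: start 21:40 >= 17:15? ✓; end 22:40 >= 17:55? ✓ → yes.
Q: start 15:35 >= 17:15? ✗; end 16:25 >= 17:55? ✗ → no.
U: start 16:30 >= 17:15? ✗; end 22:10 >= 17:55? ✓ → no.
V: start 09:25 >= 17:15? ✗; end 17:20 >= 17:55? ✗ → no.
Result: B, C, J, N.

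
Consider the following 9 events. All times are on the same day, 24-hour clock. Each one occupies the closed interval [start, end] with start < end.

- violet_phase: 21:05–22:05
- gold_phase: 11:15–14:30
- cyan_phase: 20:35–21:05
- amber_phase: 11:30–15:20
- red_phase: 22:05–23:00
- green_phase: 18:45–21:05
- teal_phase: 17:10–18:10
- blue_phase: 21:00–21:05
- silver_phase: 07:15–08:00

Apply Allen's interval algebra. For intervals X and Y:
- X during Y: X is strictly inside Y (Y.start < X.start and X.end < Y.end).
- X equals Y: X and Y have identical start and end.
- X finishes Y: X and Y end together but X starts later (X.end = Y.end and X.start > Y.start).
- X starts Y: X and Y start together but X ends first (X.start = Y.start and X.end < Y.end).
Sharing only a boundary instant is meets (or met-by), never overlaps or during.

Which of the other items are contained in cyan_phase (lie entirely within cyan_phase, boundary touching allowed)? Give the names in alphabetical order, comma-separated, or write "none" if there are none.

Target cyan_phase = [20:35, 21:05].
amber_phase [11:30, 15:20] → before → no.
blue_phase [21:00, 21:05] → finishes → yes.
gold_phase [11:15, 14:30] → before → no.
green_phase [18:45, 21:05] → finished-by → no.
red_phase [22:05, 23:00] → after → no.
silver_phase [07:15, 08:00] → before → no.
teal_phase [17:10, 18:10] → before → no.
violet_phase [21:05, 22:05] → met-by → no.
Result: blue_phase.

blue_phase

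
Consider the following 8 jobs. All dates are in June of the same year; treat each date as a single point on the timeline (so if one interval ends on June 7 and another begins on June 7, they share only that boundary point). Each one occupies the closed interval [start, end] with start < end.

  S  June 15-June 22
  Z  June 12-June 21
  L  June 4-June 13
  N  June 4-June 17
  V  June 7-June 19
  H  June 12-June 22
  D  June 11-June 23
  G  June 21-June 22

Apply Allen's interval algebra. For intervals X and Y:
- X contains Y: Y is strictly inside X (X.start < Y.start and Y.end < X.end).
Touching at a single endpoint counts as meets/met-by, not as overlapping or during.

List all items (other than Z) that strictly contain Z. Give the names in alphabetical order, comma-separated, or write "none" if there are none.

Target Z = [June 12, June 21].
D [June 11, June 23] → contains → yes.
G [June 21, June 22] → met-by → no.
H [June 12, June 22] → started-by → no.
L [June 4, June 13] → overlaps → no.
N [June 4, June 17] → overlaps → no.
S [June 15, June 22] → overlapped-by → no.
V [June 7, June 19] → overlaps → no.
Result: D.

D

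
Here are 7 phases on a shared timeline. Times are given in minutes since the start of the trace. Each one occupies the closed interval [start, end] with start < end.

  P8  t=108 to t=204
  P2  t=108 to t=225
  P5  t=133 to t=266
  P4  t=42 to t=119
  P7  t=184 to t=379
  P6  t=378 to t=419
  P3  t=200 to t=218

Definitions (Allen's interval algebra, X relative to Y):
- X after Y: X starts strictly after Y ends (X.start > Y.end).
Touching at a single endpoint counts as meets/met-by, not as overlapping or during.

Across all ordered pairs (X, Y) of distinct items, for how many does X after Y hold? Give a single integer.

Checking all 42 ordered pairs for relation 'after'; matching pairs in alphabetical order:
(P3, P4): P3 after P4 ✓
(P5, P4): P5 after P4 ✓
(P6, P2): P6 after P2 ✓
(P6, P3): P6 after P3 ✓
(P6, P4): P6 after P4 ✓
(P6, P5): P6 after P5 ✓
(P6, P8): P6 after P8 ✓
(P7, P4): P7 after P4 ✓
Count: 8.

8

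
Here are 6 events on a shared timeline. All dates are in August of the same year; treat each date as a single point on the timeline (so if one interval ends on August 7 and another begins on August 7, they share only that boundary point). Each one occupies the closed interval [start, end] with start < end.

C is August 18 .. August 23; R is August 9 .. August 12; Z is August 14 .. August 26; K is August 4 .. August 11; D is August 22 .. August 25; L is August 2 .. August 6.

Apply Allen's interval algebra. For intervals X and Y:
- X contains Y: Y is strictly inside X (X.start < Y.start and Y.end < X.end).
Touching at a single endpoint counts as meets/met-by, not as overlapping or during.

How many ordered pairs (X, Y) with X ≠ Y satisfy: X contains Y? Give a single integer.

2

Checking all 30 ordered pairs for relation 'contains'; matching pairs in alphabetical order:
(Z, C): Z contains C ✓
(Z, D): Z contains D ✓
Count: 2.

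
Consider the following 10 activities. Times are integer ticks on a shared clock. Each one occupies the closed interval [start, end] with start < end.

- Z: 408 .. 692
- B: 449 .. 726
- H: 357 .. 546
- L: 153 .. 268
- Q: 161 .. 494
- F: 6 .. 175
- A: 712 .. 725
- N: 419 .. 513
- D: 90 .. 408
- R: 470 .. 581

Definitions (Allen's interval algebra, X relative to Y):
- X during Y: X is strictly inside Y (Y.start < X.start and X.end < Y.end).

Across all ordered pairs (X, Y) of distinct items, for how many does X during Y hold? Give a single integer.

6

Checking all 90 ordered pairs for relation 'during'; matching pairs in alphabetical order:
(A, B): A during B ✓
(L, D): L during D ✓
(N, H): N during H ✓
(N, Z): N during Z ✓
(R, B): R during B ✓
(R, Z): R during Z ✓
Count: 6.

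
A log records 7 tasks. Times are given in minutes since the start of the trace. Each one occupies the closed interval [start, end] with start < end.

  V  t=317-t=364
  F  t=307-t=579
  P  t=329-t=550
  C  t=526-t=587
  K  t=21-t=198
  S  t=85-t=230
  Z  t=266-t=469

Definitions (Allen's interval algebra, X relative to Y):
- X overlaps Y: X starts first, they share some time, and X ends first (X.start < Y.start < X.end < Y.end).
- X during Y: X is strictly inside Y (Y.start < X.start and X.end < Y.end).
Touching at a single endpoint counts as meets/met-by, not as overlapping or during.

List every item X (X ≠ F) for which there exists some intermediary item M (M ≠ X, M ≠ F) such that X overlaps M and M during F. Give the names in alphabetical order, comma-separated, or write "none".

V, Z

Target F = [t=307, t=579].
Intermediaries M with M during F: P, V.
Via P — items with X overlaps P: V, Z.
Via V — items with X overlaps V: none.
Union: V, Z.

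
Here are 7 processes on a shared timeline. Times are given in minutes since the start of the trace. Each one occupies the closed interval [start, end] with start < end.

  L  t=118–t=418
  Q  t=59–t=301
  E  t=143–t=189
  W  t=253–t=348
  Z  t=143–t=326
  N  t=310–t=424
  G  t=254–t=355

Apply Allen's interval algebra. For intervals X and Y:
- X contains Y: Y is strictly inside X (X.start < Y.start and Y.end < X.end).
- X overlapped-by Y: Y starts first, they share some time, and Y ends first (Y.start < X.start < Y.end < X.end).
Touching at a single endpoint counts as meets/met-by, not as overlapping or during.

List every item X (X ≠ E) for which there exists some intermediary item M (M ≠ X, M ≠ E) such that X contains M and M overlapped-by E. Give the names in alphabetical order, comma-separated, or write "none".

none

Target E = [t=143, t=189].
Intermediaries M with M overlapped-by E: none.
Union: none.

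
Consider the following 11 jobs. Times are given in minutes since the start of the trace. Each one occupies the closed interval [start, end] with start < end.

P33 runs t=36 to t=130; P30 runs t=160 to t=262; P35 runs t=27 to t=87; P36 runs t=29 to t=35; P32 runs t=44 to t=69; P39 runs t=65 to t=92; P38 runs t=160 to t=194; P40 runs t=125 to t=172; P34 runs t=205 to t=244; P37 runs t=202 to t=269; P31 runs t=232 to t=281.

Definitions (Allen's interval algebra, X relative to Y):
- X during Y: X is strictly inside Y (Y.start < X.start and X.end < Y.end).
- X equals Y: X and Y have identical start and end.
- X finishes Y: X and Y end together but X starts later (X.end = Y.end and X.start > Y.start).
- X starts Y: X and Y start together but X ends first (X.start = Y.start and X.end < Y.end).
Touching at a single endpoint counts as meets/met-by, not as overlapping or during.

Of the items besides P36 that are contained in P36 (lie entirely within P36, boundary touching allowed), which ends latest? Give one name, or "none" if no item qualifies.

Target P36 = [t=29, t=35].
P30 [t=160, t=262] → after → excluded.
P31 [t=232, t=281] → after → excluded.
P32 [t=44, t=69] → after → excluded.
P33 [t=36, t=130] → after → excluded.
P34 [t=205, t=244] → after → excluded.
P35 [t=27, t=87] → contains → excluded.
P37 [t=202, t=269] → after → excluded.
P38 [t=160, t=194] → after → excluded.
P39 [t=65, t=92] → after → excluded.
P40 [t=125, t=172] → after → excluded.
No candidates → none.

none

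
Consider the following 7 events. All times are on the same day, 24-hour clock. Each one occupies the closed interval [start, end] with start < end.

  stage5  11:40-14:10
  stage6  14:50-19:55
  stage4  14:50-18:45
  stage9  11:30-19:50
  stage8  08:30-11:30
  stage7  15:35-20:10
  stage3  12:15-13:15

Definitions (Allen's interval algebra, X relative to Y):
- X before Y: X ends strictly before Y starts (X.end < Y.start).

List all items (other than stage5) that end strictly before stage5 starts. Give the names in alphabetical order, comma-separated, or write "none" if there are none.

stage8

Target stage5 = [11:40, 14:10].
stage3 [12:15, 13:15] → during → no.
stage4 [14:50, 18:45] → after → no.
stage6 [14:50, 19:55] → after → no.
stage7 [15:35, 20:10] → after → no.
stage8 [08:30, 11:30] → before → yes.
stage9 [11:30, 19:50] → contains → no.
Result: stage8.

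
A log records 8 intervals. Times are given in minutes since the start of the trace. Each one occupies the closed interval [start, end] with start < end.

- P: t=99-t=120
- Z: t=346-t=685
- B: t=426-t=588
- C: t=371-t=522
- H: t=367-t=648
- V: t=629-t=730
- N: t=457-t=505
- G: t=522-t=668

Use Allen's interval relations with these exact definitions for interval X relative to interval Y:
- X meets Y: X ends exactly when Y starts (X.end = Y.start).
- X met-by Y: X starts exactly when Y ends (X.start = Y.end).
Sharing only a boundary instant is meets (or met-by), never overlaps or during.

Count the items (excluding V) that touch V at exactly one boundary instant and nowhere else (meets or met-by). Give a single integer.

0

Target V = [t=629, t=730].
B [t=426, t=588] → before → no.
C [t=371, t=522] → before → no.
G [t=522, t=668] → overlaps → no.
H [t=367, t=648] → overlaps → no.
N [t=457, t=505] → before → no.
P [t=99, t=120] → before → no.
Z [t=346, t=685] → overlaps → no.
Total: 0.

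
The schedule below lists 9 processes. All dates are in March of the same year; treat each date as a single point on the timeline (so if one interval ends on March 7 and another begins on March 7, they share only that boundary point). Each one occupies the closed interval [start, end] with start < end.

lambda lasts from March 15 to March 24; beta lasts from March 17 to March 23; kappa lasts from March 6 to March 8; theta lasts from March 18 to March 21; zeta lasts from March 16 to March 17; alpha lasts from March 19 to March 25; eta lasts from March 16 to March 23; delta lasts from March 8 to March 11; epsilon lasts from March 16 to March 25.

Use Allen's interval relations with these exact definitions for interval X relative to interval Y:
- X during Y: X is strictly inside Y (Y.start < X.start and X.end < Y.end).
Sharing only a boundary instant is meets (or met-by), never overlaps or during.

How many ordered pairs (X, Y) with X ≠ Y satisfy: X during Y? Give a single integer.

8

Checking all 72 ordered pairs for relation 'during'; matching pairs in alphabetical order:
(beta, epsilon): beta during epsilon ✓
(beta, lambda): beta during lambda ✓
(eta, lambda): eta during lambda ✓
(theta, beta): theta during beta ✓
(theta, epsilon): theta during epsilon ✓
(theta, eta): theta during eta ✓
(theta, lambda): theta during lambda ✓
(zeta, lambda): zeta during lambda ✓
Count: 8.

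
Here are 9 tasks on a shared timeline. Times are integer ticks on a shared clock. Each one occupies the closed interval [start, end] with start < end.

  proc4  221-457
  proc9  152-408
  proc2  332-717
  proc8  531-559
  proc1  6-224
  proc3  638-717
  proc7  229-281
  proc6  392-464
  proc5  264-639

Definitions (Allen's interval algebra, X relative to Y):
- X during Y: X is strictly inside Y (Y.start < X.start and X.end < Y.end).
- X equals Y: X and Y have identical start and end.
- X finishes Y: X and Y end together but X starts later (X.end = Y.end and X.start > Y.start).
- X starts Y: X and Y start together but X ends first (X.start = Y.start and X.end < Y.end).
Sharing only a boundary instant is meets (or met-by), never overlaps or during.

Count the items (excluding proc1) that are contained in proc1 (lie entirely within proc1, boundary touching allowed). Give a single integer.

0

Target proc1 = [6, 224].
proc2 [332, 717] → after → no.
proc3 [638, 717] → after → no.
proc4 [221, 457] → overlapped-by → no.
proc5 [264, 639] → after → no.
proc6 [392, 464] → after → no.
proc7 [229, 281] → after → no.
proc8 [531, 559] → after → no.
proc9 [152, 408] → overlapped-by → no.
Total: 0.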